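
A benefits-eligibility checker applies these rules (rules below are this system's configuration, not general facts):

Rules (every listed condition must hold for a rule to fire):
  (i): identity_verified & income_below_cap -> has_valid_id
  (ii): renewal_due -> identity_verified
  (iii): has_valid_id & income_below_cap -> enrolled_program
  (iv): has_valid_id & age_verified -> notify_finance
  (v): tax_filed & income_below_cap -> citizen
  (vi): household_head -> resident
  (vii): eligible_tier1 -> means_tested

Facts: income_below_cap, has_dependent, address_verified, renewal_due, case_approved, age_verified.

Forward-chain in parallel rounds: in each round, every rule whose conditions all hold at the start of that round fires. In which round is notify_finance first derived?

Round 1: (ii) [renewal_due -> identity_verified]. Adds identity_verified.
Round 2: (i) [identity_verified & income_below_cap -> has_valid_id]. Adds has_valid_id.
Round 3: (iii) [has_valid_id & income_below_cap -> enrolled_program]; (iv) [has_valid_id & age_verified -> notify_finance]. Adds enrolled_program, notify_finance.
notify_finance first appears in round 3.

3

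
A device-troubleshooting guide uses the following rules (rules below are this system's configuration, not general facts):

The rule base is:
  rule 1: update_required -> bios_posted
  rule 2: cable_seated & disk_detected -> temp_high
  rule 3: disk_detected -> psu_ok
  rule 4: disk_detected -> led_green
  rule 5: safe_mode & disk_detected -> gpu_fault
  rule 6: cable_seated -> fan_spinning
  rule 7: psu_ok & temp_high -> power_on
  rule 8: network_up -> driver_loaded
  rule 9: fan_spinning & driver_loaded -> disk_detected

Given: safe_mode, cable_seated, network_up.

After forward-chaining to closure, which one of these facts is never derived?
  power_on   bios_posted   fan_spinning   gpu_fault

Round 1: rule 6 [cable_seated -> fan_spinning]; rule 8 [network_up -> driver_loaded]. Adds fan_spinning, driver_loaded.
Round 2: rule 9 [fan_spinning & driver_loaded -> disk_detected]. Adds disk_detected.
Round 3: rule 2 [cable_seated & disk_detected -> temp_high]; rule 3 [disk_detected -> psu_ok]; rule 4 [disk_detected -> led_green]; rule 5 [safe_mode & disk_detected -> gpu_fault]. Adds temp_high, psu_ok, led_green, gpu_fault.
Round 4: rule 7 [psu_ok & temp_high -> power_on]. Adds power_on.
Derived: fan_spinning (round 1), gpu_fault (round 3), power_on (round 4). bios_posted never appears in any round.

bios_posted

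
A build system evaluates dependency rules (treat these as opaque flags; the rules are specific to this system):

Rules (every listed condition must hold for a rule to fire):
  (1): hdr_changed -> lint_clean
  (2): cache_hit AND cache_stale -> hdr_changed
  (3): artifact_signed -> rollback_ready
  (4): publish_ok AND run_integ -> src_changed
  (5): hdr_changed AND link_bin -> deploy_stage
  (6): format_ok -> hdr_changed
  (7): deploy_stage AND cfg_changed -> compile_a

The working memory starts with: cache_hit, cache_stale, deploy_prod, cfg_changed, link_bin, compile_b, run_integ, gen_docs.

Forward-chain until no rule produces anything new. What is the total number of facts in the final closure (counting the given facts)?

[1] (2) [cache_hit AND cache_stale -> hdr_changed]. ⇒ new: hdr_changed.
[2] (1) [hdr_changed -> lint_clean]; (5) [hdr_changed AND link_bin -> deploy_stage]. ⇒ new: lint_clean, deploy_stage.
[3] (7) [deploy_stage AND cfg_changed -> compile_a]. ⇒ new: compile_a.
Closure: {cache_hit, cache_stale, cfg_changed, compile_a, compile_b, deploy_prod, deploy_stage, gen_docs, hdr_changed, link_bin, lint_clean, run_integ} — 12 facts.

12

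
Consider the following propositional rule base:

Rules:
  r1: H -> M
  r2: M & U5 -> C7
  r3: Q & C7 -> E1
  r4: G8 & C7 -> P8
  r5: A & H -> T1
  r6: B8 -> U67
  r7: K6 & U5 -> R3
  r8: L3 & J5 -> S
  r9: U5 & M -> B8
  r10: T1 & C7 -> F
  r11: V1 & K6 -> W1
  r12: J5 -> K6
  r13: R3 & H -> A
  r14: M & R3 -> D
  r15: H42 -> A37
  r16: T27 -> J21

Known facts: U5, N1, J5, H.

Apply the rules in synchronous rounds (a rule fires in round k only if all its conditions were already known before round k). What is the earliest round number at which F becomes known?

Round 1: r1 [H -> M]; r12 [J5 -> K6]. New: M, K6.
Round 2: r2 [M & U5 -> C7]; r7 [K6 & U5 -> R3]; r9 [U5 & M -> B8]. New: C7, R3, B8.
Round 3: r6 [B8 -> U67]; r13 [R3 & H -> A]; r14 [M & R3 -> D]. New: U67, A, D.
Round 4: r5 [A & H -> T1]. New: T1.
Round 5: r10 [T1 & C7 -> F]. New: F.
F first appears in round 5.

5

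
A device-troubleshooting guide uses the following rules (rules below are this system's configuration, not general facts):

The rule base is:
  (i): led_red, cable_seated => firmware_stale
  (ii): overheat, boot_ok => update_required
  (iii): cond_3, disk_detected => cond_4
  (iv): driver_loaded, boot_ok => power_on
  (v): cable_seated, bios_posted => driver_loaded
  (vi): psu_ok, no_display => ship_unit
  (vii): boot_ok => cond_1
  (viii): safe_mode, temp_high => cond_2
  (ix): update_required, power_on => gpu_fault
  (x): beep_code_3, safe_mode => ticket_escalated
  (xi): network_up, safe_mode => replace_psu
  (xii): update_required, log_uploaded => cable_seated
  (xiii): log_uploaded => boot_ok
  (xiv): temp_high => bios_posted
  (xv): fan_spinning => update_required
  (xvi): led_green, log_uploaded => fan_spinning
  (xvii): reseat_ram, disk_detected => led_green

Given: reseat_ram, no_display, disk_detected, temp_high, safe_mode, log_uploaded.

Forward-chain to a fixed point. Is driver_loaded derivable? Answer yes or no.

Round 1 — (viii), (xiii), (xiv), (xvii), derive cond_2, boot_ok, bios_posted, led_green.
Round 2 — (vii), (xvi), derive cond_1, fan_spinning.
Round 3 — (xv), derive update_required.
Round 4 — (xii), derive cable_seated.
Round 5 — (v), derive driver_loaded.
Round 6 — (iv), derive power_on.
Round 7 — (ix), derive gpu_fault.
driver_loaded appears in round 5, so it is derivable.

yes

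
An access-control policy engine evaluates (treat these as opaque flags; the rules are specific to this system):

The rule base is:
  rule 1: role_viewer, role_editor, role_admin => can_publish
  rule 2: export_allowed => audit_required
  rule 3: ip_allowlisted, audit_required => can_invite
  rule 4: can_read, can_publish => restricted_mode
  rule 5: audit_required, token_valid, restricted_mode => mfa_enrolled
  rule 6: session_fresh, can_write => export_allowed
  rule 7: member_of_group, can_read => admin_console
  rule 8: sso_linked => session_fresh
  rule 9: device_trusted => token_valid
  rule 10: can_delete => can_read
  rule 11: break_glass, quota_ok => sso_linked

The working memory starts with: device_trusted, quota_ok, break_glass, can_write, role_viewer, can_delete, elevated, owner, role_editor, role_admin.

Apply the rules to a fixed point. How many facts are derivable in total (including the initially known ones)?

19

Round 1: rule 1 [role_viewer, role_editor, role_admin => can_publish]; rule 9 [device_trusted => token_valid]; rule 10 [can_delete => can_read]; rule 11 [break_glass, quota_ok => sso_linked]. New: can_publish, token_valid, can_read, sso_linked.
Round 2: rule 4 [can_read, can_publish => restricted_mode]; rule 8 [sso_linked => session_fresh]. New: restricted_mode, session_fresh.
Round 3: rule 6 [session_fresh, can_write => export_allowed]. New: export_allowed.
Round 4: rule 2 [export_allowed => audit_required]. New: audit_required.
Round 5: rule 5 [audit_required, token_valid, restricted_mode => mfa_enrolled]. New: mfa_enrolled.
Closure: {audit_required, break_glass, can_delete, can_publish, can_read, can_write, device_trusted, elevated, export_allowed, mfa_enrolled, owner, quota_ok, restricted_mode, role_admin, role_editor, role_viewer, session_fresh, sso_linked, token_valid} — 19 facts.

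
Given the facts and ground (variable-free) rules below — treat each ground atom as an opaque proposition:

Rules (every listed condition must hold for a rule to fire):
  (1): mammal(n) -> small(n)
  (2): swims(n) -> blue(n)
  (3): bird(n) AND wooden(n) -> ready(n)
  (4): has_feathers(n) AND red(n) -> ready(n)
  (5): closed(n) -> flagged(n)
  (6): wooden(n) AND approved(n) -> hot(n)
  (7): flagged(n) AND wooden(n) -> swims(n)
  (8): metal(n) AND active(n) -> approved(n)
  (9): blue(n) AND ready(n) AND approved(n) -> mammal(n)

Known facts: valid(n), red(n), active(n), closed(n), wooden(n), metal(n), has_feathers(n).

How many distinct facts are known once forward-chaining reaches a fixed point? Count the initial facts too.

15

Round 1: (4) [has_feathers(n) AND red(n) -> ready(n)]; (5) [closed(n) -> flagged(n)]; (8) [metal(n) AND active(n) -> approved(n)]. New: ready(n), flagged(n), approved(n).
Round 2: (6) [wooden(n) AND approved(n) -> hot(n)]; (7) [flagged(n) AND wooden(n) -> swims(n)]. New: hot(n), swims(n).
Round 3: (2) [swims(n) -> blue(n)]. New: blue(n).
Round 4: (9) [blue(n) AND ready(n) AND approved(n) -> mammal(n)]. New: mammal(n).
Round 5: (1) [mammal(n) -> small(n)]. New: small(n).
Closure: {active(n), approved(n), blue(n), closed(n), flagged(n), has_feathers(n), hot(n), mammal(n), metal(n), ready(n), red(n), small(n), swims(n), valid(n), wooden(n)} — 15 facts.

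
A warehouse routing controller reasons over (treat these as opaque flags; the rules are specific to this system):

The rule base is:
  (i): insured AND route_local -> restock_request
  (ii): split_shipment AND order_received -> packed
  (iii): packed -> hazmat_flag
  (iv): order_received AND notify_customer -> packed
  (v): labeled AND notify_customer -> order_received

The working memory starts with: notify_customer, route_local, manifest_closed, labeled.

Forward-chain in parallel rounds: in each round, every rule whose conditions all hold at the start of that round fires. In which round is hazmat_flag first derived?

Round 1: (v) [labeled AND notify_customer -> order_received]. New: order_received.
Round 2: (iv) [order_received AND notify_customer -> packed]. New: packed.
Round 3: (iii) [packed -> hazmat_flag]. New: hazmat_flag.
hazmat_flag first appears in round 3.

3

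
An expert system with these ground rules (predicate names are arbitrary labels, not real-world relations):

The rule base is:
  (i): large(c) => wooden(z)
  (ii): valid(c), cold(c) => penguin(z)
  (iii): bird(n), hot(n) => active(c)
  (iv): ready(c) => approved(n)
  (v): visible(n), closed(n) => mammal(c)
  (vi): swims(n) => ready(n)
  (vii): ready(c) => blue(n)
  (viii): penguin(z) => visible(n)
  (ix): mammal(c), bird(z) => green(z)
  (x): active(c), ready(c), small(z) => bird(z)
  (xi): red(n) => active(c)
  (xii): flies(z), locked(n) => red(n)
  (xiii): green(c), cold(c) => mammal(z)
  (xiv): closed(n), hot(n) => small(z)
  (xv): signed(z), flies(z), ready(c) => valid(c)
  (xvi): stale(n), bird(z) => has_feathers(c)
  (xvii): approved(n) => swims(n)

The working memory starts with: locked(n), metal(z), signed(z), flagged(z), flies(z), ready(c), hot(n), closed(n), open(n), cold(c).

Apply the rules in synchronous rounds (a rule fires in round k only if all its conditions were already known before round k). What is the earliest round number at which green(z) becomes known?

5

Round 1 — (iv), (vii), (xii), (xiv), (xv), derive approved(n), blue(n), red(n), small(z), valid(c).
Round 2 — (ii), (xi), (xvii), derive penguin(z), active(c), swims(n).
Round 3 — (vi), (viii), (x), derive ready(n), visible(n), bird(z).
Round 4 — (v), derive mammal(c).
Round 5 — (ix), derive green(z).
green(z) first appears in round 5.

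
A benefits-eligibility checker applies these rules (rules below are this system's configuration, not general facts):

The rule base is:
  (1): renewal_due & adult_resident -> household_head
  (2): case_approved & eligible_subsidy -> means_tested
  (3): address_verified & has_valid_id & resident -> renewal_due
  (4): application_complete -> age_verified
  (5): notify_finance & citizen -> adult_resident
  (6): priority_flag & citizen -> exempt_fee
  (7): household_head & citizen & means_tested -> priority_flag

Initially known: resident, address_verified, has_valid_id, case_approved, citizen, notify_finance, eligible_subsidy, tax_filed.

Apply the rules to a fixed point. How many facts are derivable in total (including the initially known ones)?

[1] (2) [case_approved & eligible_subsidy -> means_tested]; (3) [address_verified & has_valid_id & resident -> renewal_due]; (5) [notify_finance & citizen -> adult_resident]. ⇒ new: means_tested, renewal_due, adult_resident.
[2] (1) [renewal_due & adult_resident -> household_head]. ⇒ new: household_head.
[3] (7) [household_head & citizen & means_tested -> priority_flag]. ⇒ new: priority_flag.
[4] (6) [priority_flag & citizen -> exempt_fee]. ⇒ new: exempt_fee.
Closure: {address_verified, adult_resident, case_approved, citizen, eligible_subsidy, exempt_fee, has_valid_id, household_head, means_tested, notify_finance, priority_flag, renewal_due, resident, tax_filed} — 14 facts.

14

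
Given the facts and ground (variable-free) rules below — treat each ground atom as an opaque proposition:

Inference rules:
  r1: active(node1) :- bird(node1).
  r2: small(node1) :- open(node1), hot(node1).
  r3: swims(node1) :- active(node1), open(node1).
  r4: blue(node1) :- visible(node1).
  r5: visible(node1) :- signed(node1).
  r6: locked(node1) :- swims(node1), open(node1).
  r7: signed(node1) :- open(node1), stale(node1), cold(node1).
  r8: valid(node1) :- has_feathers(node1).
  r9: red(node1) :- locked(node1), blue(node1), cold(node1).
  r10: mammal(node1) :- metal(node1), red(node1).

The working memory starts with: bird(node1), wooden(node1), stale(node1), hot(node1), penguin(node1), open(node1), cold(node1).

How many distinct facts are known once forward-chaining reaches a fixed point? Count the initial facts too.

Round 1 fires r1, r2, r7, giving active(node1), small(node1), signed(node1).
Round 2 fires r3, r5, giving swims(node1), visible(node1).
Round 3 fires r4, r6, giving blue(node1), locked(node1).
Round 4 fires r9, giving red(node1).
Closure: {active(node1), bird(node1), blue(node1), cold(node1), hot(node1), locked(node1), open(node1), penguin(node1), red(node1), signed(node1), small(node1), stale(node1), swims(node1), visible(node1), wooden(node1)} — 15 facts.

15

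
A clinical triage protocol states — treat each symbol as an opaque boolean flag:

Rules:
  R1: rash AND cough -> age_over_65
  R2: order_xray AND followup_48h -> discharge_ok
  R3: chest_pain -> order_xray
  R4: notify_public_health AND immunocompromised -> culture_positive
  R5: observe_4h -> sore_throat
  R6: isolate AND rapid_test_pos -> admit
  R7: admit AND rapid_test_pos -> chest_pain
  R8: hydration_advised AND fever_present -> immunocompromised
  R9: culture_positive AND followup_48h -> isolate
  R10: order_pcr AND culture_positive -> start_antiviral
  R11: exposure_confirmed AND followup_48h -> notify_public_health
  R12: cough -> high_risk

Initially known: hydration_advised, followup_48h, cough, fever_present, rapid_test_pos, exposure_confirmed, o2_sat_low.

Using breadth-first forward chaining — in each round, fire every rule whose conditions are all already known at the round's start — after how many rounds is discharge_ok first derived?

Round 1 — R8, R11, R12, derive immunocompromised, notify_public_health, high_risk.
Round 2 — R4, derive culture_positive.
Round 3 — R9, derive isolate.
Round 4 — R6, derive admit.
Round 5 — R7, derive chest_pain.
Round 6 — R3, derive order_xray.
Round 7 — R2, derive discharge_ok.
discharge_ok first appears in round 7.

7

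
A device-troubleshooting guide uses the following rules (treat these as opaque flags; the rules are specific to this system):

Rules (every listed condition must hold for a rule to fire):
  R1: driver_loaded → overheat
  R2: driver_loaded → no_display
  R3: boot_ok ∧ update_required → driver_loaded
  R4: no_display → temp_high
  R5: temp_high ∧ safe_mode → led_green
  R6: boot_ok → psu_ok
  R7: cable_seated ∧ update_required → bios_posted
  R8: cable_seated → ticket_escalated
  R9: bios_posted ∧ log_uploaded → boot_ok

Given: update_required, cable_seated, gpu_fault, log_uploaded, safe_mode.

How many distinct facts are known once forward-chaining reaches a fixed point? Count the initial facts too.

14

[1] R7 [cable_seated ∧ update_required → bios_posted]; R8 [cable_seated → ticket_escalated]. ⇒ new: bios_posted, ticket_escalated.
[2] R9 [bios_posted ∧ log_uploaded → boot_ok]. ⇒ new: boot_ok.
[3] R3 [boot_ok ∧ update_required → driver_loaded]; R6 [boot_ok → psu_ok]. ⇒ new: driver_loaded, psu_ok.
[4] R1 [driver_loaded → overheat]; R2 [driver_loaded → no_display]. ⇒ new: overheat, no_display.
[5] R4 [no_display → temp_high]. ⇒ new: temp_high.
[6] R5 [temp_high ∧ safe_mode → led_green]. ⇒ new: led_green.
Closure: {bios_posted, boot_ok, cable_seated, driver_loaded, gpu_fault, led_green, log_uploaded, no_display, overheat, psu_ok, safe_mode, temp_high, ticket_escalated, update_required} — 14 facts.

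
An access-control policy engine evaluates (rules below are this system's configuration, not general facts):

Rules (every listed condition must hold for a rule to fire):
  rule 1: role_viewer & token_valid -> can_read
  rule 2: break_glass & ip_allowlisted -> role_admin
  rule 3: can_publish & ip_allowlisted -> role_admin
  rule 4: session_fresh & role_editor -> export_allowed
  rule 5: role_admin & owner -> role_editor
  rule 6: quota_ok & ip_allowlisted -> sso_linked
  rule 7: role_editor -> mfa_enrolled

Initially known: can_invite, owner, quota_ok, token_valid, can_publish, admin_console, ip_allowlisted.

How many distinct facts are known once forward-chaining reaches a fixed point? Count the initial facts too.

Round 1 fires rule 3, rule 6, giving role_admin, sso_linked.
Round 2 fires rule 5, giving role_editor.
Round 3 fires rule 7, giving mfa_enrolled.
Closure: {admin_console, can_invite, can_publish, ip_allowlisted, mfa_enrolled, owner, quota_ok, role_admin, role_editor, sso_linked, token_valid} — 11 facts.

11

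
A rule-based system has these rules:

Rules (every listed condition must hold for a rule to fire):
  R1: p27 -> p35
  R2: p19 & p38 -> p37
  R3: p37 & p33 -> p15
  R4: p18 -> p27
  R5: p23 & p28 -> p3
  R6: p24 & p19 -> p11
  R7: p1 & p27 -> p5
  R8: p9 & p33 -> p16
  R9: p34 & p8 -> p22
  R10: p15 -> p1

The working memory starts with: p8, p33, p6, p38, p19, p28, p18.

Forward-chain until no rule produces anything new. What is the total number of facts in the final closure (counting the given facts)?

13

Round 1 fires R2, R4, giving p37, p27.
Round 2 fires R1, R3, giving p35, p15.
Round 3 fires R10, giving p1.
Round 4 fires R7, giving p5.
Closure: {p1, p15, p18, p19, p27, p28, p33, p35, p37, p38, p5, p6, p8} — 13 facts.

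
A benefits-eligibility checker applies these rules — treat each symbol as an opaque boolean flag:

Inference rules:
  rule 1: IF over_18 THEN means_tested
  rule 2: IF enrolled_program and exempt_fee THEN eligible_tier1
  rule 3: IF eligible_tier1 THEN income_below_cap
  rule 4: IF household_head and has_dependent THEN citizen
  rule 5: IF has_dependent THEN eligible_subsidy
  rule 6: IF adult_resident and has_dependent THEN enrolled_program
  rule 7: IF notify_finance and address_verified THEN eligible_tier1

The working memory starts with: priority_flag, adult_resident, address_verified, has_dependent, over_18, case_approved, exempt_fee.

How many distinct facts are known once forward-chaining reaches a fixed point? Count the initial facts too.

Round 1: rule 1 [IF over_18 THEN means_tested]; rule 5 [IF has_dependent THEN eligible_subsidy]; rule 6 [IF adult_resident and has_dependent THEN enrolled_program]. New: means_tested, eligible_subsidy, enrolled_program.
Round 2: rule 2 [IF enrolled_program and exempt_fee THEN eligible_tier1]. New: eligible_tier1.
Round 3: rule 3 [IF eligible_tier1 THEN income_below_cap]. New: income_below_cap.
Closure: {address_verified, adult_resident, case_approved, eligible_subsidy, eligible_tier1, enrolled_program, exempt_fee, has_dependent, income_below_cap, means_tested, over_18, priority_flag} — 12 facts.

12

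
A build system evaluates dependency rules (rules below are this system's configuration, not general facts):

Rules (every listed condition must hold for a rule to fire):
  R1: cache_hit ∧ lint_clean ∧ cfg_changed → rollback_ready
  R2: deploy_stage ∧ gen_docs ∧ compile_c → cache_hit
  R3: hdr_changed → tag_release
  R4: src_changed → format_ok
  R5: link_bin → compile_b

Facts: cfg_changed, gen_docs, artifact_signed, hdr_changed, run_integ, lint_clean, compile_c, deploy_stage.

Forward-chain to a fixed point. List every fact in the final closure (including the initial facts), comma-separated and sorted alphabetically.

[1] R2 [deploy_stage ∧ gen_docs ∧ compile_c → cache_hit]; R3 [hdr_changed → tag_release]. ⇒ new: cache_hit, tag_release.
[2] R1 [cache_hit ∧ lint_clean ∧ cfg_changed → rollback_ready]. ⇒ new: rollback_ready.

artifact_signed, cache_hit, cfg_changed, compile_c, deploy_stage, gen_docs, hdr_changed, lint_clean, rollback_ready, run_integ, tag_release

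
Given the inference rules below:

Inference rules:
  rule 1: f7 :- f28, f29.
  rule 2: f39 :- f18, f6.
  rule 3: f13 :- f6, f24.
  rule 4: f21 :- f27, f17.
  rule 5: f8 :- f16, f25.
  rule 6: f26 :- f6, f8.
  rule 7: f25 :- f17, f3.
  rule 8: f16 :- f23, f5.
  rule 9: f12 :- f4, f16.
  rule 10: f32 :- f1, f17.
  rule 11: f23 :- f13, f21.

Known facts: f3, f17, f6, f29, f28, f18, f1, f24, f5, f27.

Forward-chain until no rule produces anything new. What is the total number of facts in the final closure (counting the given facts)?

20

Round 1 fires rule 1, rule 2, rule 3, rule 4, rule 7, rule 10, giving f7, f39, f13, f21, f25, f32.
Round 2 fires rule 11, giving f23.
Round 3 fires rule 8, giving f16.
Round 4 fires rule 5, giving f8.
Round 5 fires rule 6, giving f26.
Closure: {f1, f13, f16, f17, f18, f21, f23, f24, f25, f26, f27, f28, f29, f3, f32, f39, f5, f6, f7, f8} — 20 facts.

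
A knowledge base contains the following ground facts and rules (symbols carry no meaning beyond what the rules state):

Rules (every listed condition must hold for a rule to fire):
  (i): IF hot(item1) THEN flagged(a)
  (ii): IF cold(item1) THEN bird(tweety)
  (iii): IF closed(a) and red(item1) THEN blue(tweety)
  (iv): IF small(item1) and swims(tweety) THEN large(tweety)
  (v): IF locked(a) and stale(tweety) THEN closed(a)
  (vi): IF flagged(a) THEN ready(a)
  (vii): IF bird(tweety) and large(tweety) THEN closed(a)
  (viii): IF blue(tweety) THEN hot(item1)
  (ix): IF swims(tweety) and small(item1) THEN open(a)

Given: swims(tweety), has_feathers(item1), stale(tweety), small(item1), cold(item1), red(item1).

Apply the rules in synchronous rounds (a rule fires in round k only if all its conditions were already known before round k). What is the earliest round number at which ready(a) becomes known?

[1] (ii) [IF cold(item1) THEN bird(tweety)]; (iv) [IF small(item1) and swims(tweety) THEN large(tweety)]; (ix) [IF swims(tweety) and small(item1) THEN open(a)]. ⇒ new: bird(tweety), large(tweety), open(a).
[2] (vii) [IF bird(tweety) and large(tweety) THEN closed(a)]. ⇒ new: closed(a).
[3] (iii) [IF closed(a) and red(item1) THEN blue(tweety)]. ⇒ new: blue(tweety).
[4] (viii) [IF blue(tweety) THEN hot(item1)]. ⇒ new: hot(item1).
[5] (i) [IF hot(item1) THEN flagged(a)]. ⇒ new: flagged(a).
[6] (vi) [IF flagged(a) THEN ready(a)]. ⇒ new: ready(a).
ready(a) first appears in round 6.

6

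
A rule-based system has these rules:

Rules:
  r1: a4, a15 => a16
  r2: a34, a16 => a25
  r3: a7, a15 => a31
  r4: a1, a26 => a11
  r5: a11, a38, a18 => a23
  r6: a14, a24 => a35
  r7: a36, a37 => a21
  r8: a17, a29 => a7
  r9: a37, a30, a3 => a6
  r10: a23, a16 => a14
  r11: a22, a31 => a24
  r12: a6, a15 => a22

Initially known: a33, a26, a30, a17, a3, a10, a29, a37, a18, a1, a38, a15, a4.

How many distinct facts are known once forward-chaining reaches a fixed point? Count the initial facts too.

Round 1: r1 [a4, a15 => a16]; r4 [a1, a26 => a11]; r8 [a17, a29 => a7]; r9 [a37, a30, a3 => a6]. Adds a16, a11, a7, a6.
Round 2: r3 [a7, a15 => a31]; r5 [a11, a38, a18 => a23]; r12 [a6, a15 => a22]. Adds a31, a23, a22.
Round 3: r10 [a23, a16 => a14]; r11 [a22, a31 => a24]. Adds a14, a24.
Round 4: r6 [a14, a24 => a35]. Adds a35.
Closure: {a1, a10, a11, a14, a15, a16, a17, a18, a22, a23, a24, a26, a29, a3, a30, a31, a33, a35, a37, a38, a4, a6, a7} — 23 facts.

23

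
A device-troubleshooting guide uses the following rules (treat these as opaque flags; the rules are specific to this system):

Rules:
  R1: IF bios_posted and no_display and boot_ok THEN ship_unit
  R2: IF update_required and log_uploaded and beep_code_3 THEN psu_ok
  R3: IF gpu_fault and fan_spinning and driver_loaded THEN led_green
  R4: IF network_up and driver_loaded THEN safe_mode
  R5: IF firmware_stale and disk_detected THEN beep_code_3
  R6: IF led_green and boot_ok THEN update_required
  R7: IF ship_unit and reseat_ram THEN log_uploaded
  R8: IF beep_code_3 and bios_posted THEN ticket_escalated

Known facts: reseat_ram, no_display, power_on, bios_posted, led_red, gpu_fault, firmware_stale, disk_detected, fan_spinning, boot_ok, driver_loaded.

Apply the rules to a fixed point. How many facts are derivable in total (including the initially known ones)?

[1] R1 [IF bios_posted and no_display and boot_ok THEN ship_unit]; R3 [IF gpu_fault and fan_spinning and driver_loaded THEN led_green]; R5 [IF firmware_stale and disk_detected THEN beep_code_3]. ⇒ new: ship_unit, led_green, beep_code_3.
[2] R6 [IF led_green and boot_ok THEN update_required]; R7 [IF ship_unit and reseat_ram THEN log_uploaded]; R8 [IF beep_code_3 and bios_posted THEN ticket_escalated]. ⇒ new: update_required, log_uploaded, ticket_escalated.
[3] R2 [IF update_required and log_uploaded and beep_code_3 THEN psu_ok]. ⇒ new: psu_ok.
Closure: {beep_code_3, bios_posted, boot_ok, disk_detected, driver_loaded, fan_spinning, firmware_stale, gpu_fault, led_green, led_red, log_uploaded, no_display, power_on, psu_ok, reseat_ram, ship_unit, ticket_escalated, update_required} — 18 facts.

18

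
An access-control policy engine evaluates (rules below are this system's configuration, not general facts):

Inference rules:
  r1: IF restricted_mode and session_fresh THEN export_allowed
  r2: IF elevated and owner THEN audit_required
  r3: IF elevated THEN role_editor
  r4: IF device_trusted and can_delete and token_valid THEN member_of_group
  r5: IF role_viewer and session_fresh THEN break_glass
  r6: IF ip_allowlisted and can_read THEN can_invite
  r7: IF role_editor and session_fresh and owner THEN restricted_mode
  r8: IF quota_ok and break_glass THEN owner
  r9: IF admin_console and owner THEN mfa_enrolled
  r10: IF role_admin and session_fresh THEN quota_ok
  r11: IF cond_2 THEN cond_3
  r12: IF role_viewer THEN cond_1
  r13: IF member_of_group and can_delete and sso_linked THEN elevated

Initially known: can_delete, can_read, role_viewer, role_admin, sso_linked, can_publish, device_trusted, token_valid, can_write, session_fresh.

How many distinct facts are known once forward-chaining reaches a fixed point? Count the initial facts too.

Round 1: r4 [IF device_trusted and can_delete and token_valid THEN member_of_group]; r5 [IF role_viewer and session_fresh THEN break_glass]; r10 [IF role_admin and session_fresh THEN quota_ok]; r12 [IF role_viewer THEN cond_1]. New: member_of_group, break_glass, quota_ok, cond_1.
Round 2: r8 [IF quota_ok and break_glass THEN owner]; r13 [IF member_of_group and can_delete and sso_linked THEN elevated]. New: owner, elevated.
Round 3: r2 [IF elevated and owner THEN audit_required]; r3 [IF elevated THEN role_editor]. New: audit_required, role_editor.
Round 4: r7 [IF role_editor and session_fresh and owner THEN restricted_mode]. New: restricted_mode.
Round 5: r1 [IF restricted_mode and session_fresh THEN export_allowed]. New: export_allowed.
Closure: {audit_required, break_glass, can_delete, can_publish, can_read, can_write, cond_1, device_trusted, elevated, export_allowed, member_of_group, owner, quota_ok, restricted_mode, role_admin, role_editor, role_viewer, session_fresh, sso_linked, token_valid} — 20 facts.

20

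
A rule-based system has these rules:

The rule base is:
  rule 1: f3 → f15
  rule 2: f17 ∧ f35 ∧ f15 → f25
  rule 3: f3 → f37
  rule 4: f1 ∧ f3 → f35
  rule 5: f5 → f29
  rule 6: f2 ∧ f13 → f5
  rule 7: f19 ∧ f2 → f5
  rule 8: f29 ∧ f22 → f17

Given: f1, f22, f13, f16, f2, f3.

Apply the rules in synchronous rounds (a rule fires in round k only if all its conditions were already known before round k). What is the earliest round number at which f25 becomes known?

4

Round 1: rule 1 [f3 → f15]; rule 3 [f3 → f37]; rule 4 [f1 ∧ f3 → f35]; rule 6 [f2 ∧ f13 → f5]. Adds f15, f37, f35, f5.
Round 2: rule 5 [f5 → f29]. Adds f29.
Round 3: rule 8 [f29 ∧ f22 → f17]. Adds f17.
Round 4: rule 2 [f17 ∧ f35 ∧ f15 → f25]. Adds f25.
f25 first appears in round 4.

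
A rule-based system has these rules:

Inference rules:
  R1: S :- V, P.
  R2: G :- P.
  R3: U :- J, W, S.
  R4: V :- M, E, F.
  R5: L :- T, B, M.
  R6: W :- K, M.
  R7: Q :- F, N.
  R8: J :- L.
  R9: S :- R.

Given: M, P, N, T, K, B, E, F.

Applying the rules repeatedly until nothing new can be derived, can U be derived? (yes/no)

Round 1: R2 [G :- P.]; R4 [V :- M, E, F.]; R5 [L :- T, B, M.]; R6 [W :- K, M.]; R7 [Q :- F, N.]. Adds G, V, L, W, Q.
Round 2: R1 [S :- V, P.]; R8 [J :- L.]. Adds S, J.
Round 3: R3 [U :- J, W, S.]. Adds U.
U appears in round 3, so it is derivable.

yes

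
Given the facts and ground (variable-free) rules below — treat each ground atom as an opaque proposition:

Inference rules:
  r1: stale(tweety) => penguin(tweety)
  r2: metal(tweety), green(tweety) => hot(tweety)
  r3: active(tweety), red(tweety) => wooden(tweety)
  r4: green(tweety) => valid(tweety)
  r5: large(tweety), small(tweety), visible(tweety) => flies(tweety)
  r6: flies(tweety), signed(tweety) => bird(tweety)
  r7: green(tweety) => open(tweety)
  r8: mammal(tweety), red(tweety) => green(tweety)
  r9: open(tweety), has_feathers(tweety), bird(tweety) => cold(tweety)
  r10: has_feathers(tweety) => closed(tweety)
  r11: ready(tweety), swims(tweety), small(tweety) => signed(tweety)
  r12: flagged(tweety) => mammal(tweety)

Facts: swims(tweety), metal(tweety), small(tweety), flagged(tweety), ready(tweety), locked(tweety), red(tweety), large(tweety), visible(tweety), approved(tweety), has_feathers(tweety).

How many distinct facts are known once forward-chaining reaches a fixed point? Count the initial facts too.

[1] r5 [large(tweety), small(tweety), visible(tweety) => flies(tweety)]; r10 [has_feathers(tweety) => closed(tweety)]; r11 [ready(tweety), swims(tweety), small(tweety) => signed(tweety)]; r12 [flagged(tweety) => mammal(tweety)]. ⇒ new: flies(tweety), closed(tweety), signed(tweety), mammal(tweety).
[2] r6 [flies(tweety), signed(tweety) => bird(tweety)]; r8 [mammal(tweety), red(tweety) => green(tweety)]. ⇒ new: bird(tweety), green(tweety).
[3] r2 [metal(tweety), green(tweety) => hot(tweety)]; r4 [green(tweety) => valid(tweety)]; r7 [green(tweety) => open(tweety)]. ⇒ new: hot(tweety), valid(tweety), open(tweety).
[4] r9 [open(tweety), has_feathers(tweety), bird(tweety) => cold(tweety)]. ⇒ new: cold(tweety).
Closure: {approved(tweety), bird(tweety), closed(tweety), cold(tweety), flagged(tweety), flies(tweety), green(tweety), has_feathers(tweety), hot(tweety), large(tweety), locked(tweety), mammal(tweety), metal(tweety), open(tweety), ready(tweety), red(tweety), signed(tweety), small(tweety), swims(tweety), valid(tweety), visible(tweety)} — 21 facts.

21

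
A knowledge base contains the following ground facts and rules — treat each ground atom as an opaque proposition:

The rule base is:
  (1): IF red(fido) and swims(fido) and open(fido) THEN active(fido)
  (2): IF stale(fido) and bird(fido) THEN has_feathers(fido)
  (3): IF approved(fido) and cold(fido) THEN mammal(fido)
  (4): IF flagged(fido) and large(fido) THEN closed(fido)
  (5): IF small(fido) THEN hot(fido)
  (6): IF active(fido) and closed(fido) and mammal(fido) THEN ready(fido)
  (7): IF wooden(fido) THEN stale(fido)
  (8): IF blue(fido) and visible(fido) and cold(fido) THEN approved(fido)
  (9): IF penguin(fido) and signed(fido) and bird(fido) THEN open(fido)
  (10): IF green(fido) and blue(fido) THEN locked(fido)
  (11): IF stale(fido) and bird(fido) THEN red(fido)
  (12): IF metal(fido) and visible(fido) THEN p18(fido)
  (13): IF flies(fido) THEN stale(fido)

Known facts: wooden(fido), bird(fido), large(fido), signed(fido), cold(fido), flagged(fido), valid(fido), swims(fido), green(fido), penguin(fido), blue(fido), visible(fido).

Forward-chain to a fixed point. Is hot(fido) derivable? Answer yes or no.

no

Round 1 — (4), (7), (8), (9), (10), derive closed(fido), stale(fido), approved(fido), open(fido), locked(fido).
Round 2 — (2), (3), (11), derive has_feathers(fido), mammal(fido), red(fido).
Round 3 — (1), derive active(fido).
Round 4 — (6), derive ready(fido).
Fixed point reached. hot(fido) is concluded only by (5); (5) needs small(fido) (never derived).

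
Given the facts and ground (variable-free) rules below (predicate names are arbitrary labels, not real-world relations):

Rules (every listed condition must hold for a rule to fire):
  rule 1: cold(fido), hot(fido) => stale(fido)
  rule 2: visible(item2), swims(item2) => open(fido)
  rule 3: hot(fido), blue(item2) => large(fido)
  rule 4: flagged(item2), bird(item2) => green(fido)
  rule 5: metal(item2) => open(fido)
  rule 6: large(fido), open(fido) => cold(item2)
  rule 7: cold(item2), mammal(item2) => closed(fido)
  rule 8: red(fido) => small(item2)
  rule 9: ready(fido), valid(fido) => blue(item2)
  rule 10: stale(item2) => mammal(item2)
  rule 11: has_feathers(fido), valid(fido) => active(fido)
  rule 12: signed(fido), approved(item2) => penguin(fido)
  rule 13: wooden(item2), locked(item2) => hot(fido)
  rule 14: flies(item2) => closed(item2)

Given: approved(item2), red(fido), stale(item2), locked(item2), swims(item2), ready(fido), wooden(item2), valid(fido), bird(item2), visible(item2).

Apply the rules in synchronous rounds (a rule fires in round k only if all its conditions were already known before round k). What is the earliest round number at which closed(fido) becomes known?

4

Round 1 — rule 2, rule 8, rule 9, rule 10, rule 13, derive open(fido), small(item2), blue(item2), mammal(item2), hot(fido).
Round 2 — rule 3, derive large(fido).
Round 3 — rule 6, derive cold(item2).
Round 4 — rule 7, derive closed(fido).
closed(fido) first appears in round 4.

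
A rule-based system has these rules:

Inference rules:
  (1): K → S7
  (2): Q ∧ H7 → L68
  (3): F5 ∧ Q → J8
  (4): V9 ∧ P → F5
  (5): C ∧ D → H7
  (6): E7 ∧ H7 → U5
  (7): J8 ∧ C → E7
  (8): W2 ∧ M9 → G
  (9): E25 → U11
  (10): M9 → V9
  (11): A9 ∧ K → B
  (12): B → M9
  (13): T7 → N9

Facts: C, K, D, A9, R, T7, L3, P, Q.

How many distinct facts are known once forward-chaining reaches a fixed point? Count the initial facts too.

[1] (1) [K → S7]; (5) [C ∧ D → H7]; (11) [A9 ∧ K → B]; (13) [T7 → N9]. ⇒ new: S7, H7, B, N9.
[2] (2) [Q ∧ H7 → L68]; (12) [B → M9]. ⇒ new: L68, M9.
[3] (10) [M9 → V9]. ⇒ new: V9.
[4] (4) [V9 ∧ P → F5]. ⇒ new: F5.
[5] (3) [F5 ∧ Q → J8]. ⇒ new: J8.
[6] (7) [J8 ∧ C → E7]. ⇒ new: E7.
[7] (6) [E7 ∧ H7 → U5]. ⇒ new: U5.
Closure: {A9, B, C, D, E7, F5, H7, J8, K, L3, L68, M9, N9, P, Q, R, S7, T7, U5, V9} — 20 facts.

20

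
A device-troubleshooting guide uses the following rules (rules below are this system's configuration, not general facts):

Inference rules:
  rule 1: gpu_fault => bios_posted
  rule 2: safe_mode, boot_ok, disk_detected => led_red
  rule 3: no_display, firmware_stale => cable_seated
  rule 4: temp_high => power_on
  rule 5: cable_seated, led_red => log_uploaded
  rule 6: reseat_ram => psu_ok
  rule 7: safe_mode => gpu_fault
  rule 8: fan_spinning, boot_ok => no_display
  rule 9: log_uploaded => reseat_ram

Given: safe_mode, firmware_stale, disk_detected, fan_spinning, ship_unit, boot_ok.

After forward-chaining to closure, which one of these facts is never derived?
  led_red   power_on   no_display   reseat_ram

power_on

[1] rule 2 [safe_mode, boot_ok, disk_detected => led_red]; rule 7 [safe_mode => gpu_fault]; rule 8 [fan_spinning, boot_ok => no_display]. ⇒ new: led_red, gpu_fault, no_display.
[2] rule 1 [gpu_fault => bios_posted]; rule 3 [no_display, firmware_stale => cable_seated]. ⇒ new: bios_posted, cable_seated.
[3] rule 5 [cable_seated, led_red => log_uploaded]. ⇒ new: log_uploaded.
[4] rule 9 [log_uploaded => reseat_ram]. ⇒ new: reseat_ram.
[5] rule 6 [reseat_ram => psu_ok]. ⇒ new: psu_ok.
Derived: no_display (round 1), reseat_ram (round 4), led_red (round 1). power_on never appears in any round.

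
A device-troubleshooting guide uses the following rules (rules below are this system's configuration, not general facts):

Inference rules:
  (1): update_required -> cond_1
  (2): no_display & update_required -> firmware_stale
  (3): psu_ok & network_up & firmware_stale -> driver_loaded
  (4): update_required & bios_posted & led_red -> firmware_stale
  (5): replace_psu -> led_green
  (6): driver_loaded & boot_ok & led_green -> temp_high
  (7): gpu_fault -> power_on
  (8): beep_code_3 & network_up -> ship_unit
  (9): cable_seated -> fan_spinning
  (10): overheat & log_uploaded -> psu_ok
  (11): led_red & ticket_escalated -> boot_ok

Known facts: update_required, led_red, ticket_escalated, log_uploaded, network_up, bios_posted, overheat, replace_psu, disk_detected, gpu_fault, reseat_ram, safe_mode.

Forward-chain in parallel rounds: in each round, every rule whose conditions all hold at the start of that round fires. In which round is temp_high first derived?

[1] (1) [update_required -> cond_1]; (4) [update_required & bios_posted & led_red -> firmware_stale]; (5) [replace_psu -> led_green]; (7) [gpu_fault -> power_on]; (10) [overheat & log_uploaded -> psu_ok]; (11) [led_red & ticket_escalated -> boot_ok]. ⇒ new: cond_1, firmware_stale, led_green, power_on, psu_ok, boot_ok.
[2] (3) [psu_ok & network_up & firmware_stale -> driver_loaded]. ⇒ new: driver_loaded.
[3] (6) [driver_loaded & boot_ok & led_green -> temp_high]. ⇒ new: temp_high.
temp_high first appears in round 3.

3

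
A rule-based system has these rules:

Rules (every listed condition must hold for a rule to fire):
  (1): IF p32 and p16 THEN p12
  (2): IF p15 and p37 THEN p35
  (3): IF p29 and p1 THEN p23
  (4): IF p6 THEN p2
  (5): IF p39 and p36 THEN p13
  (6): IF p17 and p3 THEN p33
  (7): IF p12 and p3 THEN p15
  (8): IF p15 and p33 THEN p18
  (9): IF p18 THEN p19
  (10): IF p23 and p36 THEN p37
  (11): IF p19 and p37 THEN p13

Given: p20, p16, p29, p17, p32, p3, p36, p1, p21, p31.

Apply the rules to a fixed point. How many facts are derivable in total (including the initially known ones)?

19

Round 1 fires (1), (3), (6), giving p12, p23, p33.
Round 2 fires (7), (10), giving p15, p37.
Round 3 fires (2), (8), giving p35, p18.
Round 4 fires (9), giving p19.
Round 5 fires (11), giving p13.
Closure: {p1, p12, p13, p15, p16, p17, p18, p19, p20, p21, p23, p29, p3, p31, p32, p33, p35, p36, p37} — 19 facts.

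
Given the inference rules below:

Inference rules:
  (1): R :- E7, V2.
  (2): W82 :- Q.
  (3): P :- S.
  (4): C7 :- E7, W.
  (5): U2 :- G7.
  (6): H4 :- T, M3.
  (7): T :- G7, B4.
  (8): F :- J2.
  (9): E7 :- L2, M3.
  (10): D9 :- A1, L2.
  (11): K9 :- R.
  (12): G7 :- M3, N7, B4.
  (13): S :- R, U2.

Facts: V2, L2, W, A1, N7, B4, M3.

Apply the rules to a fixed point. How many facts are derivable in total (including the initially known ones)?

18

Round 1: (9) [E7 :- L2, M3.]; (10) [D9 :- A1, L2.]; (12) [G7 :- M3, N7, B4.]. Adds E7, D9, G7.
Round 2: (1) [R :- E7, V2.]; (4) [C7 :- E7, W.]; (5) [U2 :- G7.]; (7) [T :- G7, B4.]. Adds R, C7, U2, T.
Round 3: (6) [H4 :- T, M3.]; (11) [K9 :- R.]; (13) [S :- R, U2.]. Adds H4, K9, S.
Round 4: (3) [P :- S.]. Adds P.
Closure: {A1, B4, C7, D9, E7, G7, H4, K9, L2, M3, N7, P, R, S, T, U2, V2, W} — 18 facts.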